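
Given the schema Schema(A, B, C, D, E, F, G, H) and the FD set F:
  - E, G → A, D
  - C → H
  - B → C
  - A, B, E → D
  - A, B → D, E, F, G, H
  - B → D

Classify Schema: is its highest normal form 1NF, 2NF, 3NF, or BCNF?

Candidate keys: {A, B}, {B, E, G}. Prime attributes: {A, B, E, G}.
E, G → A, D breaks BCNF: {E, G}⁺ = {A, D, E, G}, so {E, G} is not a superkey.
Because {D} is non-prime and the left side of E, G → A, D is not a superkey, the relation is not in 3NF.
{B} is a proper subset of the key {A, B}, and {B}⁺ contains the non-prime attributes {C, D, H} — a partial dependency, so 2NF is violated.

1NF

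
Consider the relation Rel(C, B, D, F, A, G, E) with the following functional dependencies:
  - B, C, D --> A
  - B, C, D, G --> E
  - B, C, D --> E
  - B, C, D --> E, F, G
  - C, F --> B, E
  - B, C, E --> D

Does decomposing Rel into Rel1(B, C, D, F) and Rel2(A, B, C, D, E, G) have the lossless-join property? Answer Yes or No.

Yes

Common attributes: {B, C, D}; their closure is {A, B, C, D, E, F, G}.
This includes all of Rel1, so the common attributes are a superkey of Rel1 — the join is lossless.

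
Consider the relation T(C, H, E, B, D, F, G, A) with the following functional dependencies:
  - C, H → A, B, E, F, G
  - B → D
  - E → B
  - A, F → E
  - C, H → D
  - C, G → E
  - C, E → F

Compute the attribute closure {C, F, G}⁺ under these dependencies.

{B, C, D, E, F, G}

Start with {C, F, G}.
C, G → E applies; add {E} → now {C, E, F, G}.
E → B applies; add {B} → now {B, C, E, F, G}.
B → D applies; add {D} → now {B, C, D, E, F, G}.
No further FD applies.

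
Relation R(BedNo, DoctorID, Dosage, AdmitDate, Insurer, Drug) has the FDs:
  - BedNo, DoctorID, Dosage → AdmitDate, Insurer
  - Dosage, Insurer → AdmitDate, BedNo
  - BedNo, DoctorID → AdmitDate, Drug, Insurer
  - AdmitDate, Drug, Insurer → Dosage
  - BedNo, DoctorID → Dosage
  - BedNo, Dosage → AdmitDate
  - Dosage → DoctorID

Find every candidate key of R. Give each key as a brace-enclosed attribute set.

{BedNo, DoctorID}⁺ = {AdmitDate, BedNo, DoctorID, Dosage, Drug, Insurer} — all of the relation — so {BedNo, DoctorID} is a candidate key.
{BedNo, Dosage}⁺ = {AdmitDate, BedNo, DoctorID, Dosage, Drug, Insurer} — all of the relation — so {BedNo, Dosage} is a candidate key.
{Dosage, Insurer}⁺ = {AdmitDate, BedNo, DoctorID, Dosage, Drug, Insurer} — all of the relation — so {Dosage, Insurer} is a candidate key.
{AdmitDate, Drug, Insurer}⁺ = {AdmitDate, BedNo, DoctorID, Dosage, Drug, Insurer} — all of the relation — so {AdmitDate, Drug, Insurer} is a candidate key.
No proper subset of any of these is a key, and no other minimal superkey exists.

{AdmitDate, Drug, Insurer}, {BedNo, DoctorID}, {BedNo, Dosage}, {Dosage, Insurer}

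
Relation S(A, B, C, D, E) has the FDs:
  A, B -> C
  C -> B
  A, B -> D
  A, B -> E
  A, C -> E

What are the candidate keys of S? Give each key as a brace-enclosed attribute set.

{A, B}, {A, C}

{A} never appears on the right of any FD, so every key must include it.
{A, B}⁺ = {A, B, C, D, E}, which is every attribute, so {A, B} is a candidate key.
{A, C}⁺ = {A, B, C, D, E}, which is every attribute, so {A, C} is a candidate key.
Any other superkey properly contains one of these, so there are no further candidate keys.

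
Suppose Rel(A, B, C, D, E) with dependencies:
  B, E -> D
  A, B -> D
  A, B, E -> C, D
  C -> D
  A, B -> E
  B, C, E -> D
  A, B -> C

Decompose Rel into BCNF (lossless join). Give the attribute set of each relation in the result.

{A, B, C, E}; {B, D, E}

Candidate key of the original relation: {A, B}.
{A, B, C, D, E}: {B, E} determines {B, D, E} here but is not a superkey — split on B, E -> D, giving {B, D, E} and {A, B, C, E}.
{B, D, E} has no BCNF violation.
{A, B, C, E} has no BCNF violation.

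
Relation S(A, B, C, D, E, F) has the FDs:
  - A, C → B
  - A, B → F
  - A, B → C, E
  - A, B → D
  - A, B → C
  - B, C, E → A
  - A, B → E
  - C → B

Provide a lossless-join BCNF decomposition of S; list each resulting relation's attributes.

Candidate keys of the original relation: {A, B}, {A, C}, {C, E}.
In {A, B, C, D, E, F}, {C} is not a superkey ({C}⁺ restricted to this set is {B, C}), so split on C → B into {B, C} and {A, C, D, E, F}.
{B, C} is in BCNF.
{A, C, D, E, F} is in BCNF.

{A, C, D, E, F}; {B, C}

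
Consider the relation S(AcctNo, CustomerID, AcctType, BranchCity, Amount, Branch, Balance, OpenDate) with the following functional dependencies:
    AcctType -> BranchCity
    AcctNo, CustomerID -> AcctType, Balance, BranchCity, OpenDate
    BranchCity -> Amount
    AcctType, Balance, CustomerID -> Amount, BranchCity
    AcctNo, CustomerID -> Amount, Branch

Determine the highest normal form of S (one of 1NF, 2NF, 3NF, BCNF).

2NF

Candidate key: {AcctNo, CustomerID}. Prime attributes: {AcctNo, CustomerID}.
For AcctType -> BranchCity we have {AcctType}⁺ = {AcctType, Amount, BranchCity}; {AcctType} is not a superkey, so BCNF fails.
Because {BranchCity} is non-prime and the left side of AcctType -> BranchCity is not a superkey, the relation is not in 3NF.
No non-prime attribute depends on a proper subset of any candidate key, so 2NF holds.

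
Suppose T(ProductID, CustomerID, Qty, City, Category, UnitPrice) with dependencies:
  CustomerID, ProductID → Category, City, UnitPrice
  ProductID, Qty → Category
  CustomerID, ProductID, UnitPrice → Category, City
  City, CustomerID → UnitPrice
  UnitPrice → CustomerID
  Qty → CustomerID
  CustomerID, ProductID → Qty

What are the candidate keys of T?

Attributes never on any right-hand side: {ProductID} — every candidate key must contain it.
{CustomerID, ProductID} is a candidate key since {CustomerID, ProductID}⁺ = {Category, City, CustomerID, ProductID, Qty, UnitPrice} covers every attribute.
{ProductID, Qty} is a candidate key since {ProductID, Qty}⁺ = {Category, City, CustomerID, ProductID, Qty, UnitPrice} covers every attribute.
{ProductID, UnitPrice} is a candidate key since {ProductID, UnitPrice}⁺ = {Category, City, CustomerID, ProductID, Qty, UnitPrice} covers every attribute.
Any other superkey properly contains one of these, so there are no further candidate keys.

{CustomerID, ProductID}, {ProductID, Qty}, {ProductID, UnitPrice}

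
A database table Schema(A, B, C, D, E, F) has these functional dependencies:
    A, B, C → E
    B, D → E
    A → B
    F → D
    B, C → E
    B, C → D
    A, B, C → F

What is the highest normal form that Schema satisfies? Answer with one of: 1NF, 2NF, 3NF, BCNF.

Candidate key: {A, C}. Prime attributes: {A, C}.
For B, D → E we have {B, D}⁺ = {B, D, E}; {B, D} is not a superkey, so BCNF fails.
Because {E} is non-prime and the left side of B, D → E is not a superkey, the relation is not in 3NF.
Since {A} ⊂ {A, C} and {A}⁺ ⊇ {B} with {B} non-prime, there is a partial dependency; 2NF fails.

1NF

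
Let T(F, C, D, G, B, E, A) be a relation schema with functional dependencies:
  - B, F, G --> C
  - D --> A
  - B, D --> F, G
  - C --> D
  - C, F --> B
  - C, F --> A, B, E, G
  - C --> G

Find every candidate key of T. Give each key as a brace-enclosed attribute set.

{B, C}, {B, D}, {B, F, G}, {C, F}

{B, C}⁺ = {A, B, C, D, E, F, G} — all of the relation — so {B, C} is a candidate key.
{B, D}⁺ = {A, B, C, D, E, F, G} — all of the relation — so {B, D} is a candidate key.
{C, F}⁺ = {A, B, C, D, E, F, G} — all of the relation — so {C, F} is a candidate key.
{B, F, G}⁺ = {A, B, C, D, E, F, G} — all of the relation — so {B, F, G} is a candidate key.
No proper subset of any of these is a key, and no other minimal superkey exists.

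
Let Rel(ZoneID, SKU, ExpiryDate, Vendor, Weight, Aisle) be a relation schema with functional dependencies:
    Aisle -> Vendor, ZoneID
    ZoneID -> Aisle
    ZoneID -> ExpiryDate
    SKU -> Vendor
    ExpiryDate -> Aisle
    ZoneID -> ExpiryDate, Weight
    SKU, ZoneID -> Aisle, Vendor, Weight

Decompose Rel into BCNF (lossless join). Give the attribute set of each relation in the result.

{Aisle, ExpiryDate, Vendor, Weight, ZoneID}; {Aisle, SKU}

Candidate keys of the original relation: {Aisle, SKU}, {ExpiryDate, SKU}, {SKU, ZoneID}.
Within {Aisle, ExpiryDate, SKU, Vendor, Weight, ZoneID}: {Aisle}⁺ ∩ {Aisle, ExpiryDate, SKU, Vendor, Weight, ZoneID} = {Aisle, ExpiryDate, Vendor, Weight, ZoneID}, not the whole set, so Aisle -> ExpiryDate, Vendor, Weight, ZoneID violates BCNF; decompose into {Aisle, ExpiryDate, Vendor, Weight, ZoneID} and {Aisle, SKU}.
{Aisle, ExpiryDate, Vendor, Weight, ZoneID}: every determinant is a superkey — BCNF.
{Aisle, SKU}: every determinant is a superkey — BCNF.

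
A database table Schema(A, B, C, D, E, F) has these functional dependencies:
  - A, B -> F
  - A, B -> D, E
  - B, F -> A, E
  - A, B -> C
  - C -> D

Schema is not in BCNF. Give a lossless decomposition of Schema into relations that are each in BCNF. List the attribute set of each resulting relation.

{A, B, C, E, F}; {C, D}

Candidate keys of the original relation: {A, B}, {B, F}.
In {A, B, C, D, E, F}, {C} is not a superkey ({C}⁺ restricted to this set is {C, D}), so split on C -> D into {C, D} and {A, B, C, E, F}.
{C, D} has no BCNF violation.
{A, B, C, E, F} has no BCNF violation.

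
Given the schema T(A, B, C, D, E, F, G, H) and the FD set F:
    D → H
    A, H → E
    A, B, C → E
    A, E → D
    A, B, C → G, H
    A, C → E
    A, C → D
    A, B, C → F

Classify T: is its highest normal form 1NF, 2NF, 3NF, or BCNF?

Candidate key: {A, B, C}. Prime attributes: {A, B, C}.
D → H: {D}⁺ = {D, H}, which is not all of the attributes, so the left side is not a superkey — BCNF is violated.
D → H has non-prime {H} on the right and a non-superkey on the left, so 3NF fails.
The proper key subset {A, C} of {A, B, C} determines non-prime {D, E, H}, so the relation is not even in 2NF.

1NF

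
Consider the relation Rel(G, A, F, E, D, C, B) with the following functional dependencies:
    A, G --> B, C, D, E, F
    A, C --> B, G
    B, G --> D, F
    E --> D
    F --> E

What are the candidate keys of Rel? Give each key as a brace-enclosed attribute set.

{A} never appears on the right of any FD, so every key must include it.
Closure of {A, C} is {A, B, C, D, E, F, G}, the whole schema; {A, C} is a candidate key.
Closure of {A, G} is {A, B, C, D, E, F, G}, the whole schema; {A, G} is a candidate key.
These are minimal and exhaustive — every other superkey contains one of them.

{A, C}, {A, G}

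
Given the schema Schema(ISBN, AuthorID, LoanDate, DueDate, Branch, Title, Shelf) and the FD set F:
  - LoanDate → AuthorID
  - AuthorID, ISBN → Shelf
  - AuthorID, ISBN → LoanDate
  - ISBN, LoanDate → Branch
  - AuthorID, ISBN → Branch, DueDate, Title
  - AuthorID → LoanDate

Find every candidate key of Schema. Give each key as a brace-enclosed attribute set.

{AuthorID, ISBN}, {ISBN, LoanDate}

{ISBN} never appears on the right of any FD, so every key must include it.
{AuthorID, ISBN} is a candidate key since {AuthorID, ISBN}⁺ = {AuthorID, Branch, DueDate, ISBN, LoanDate, Shelf, Title} covers every attribute.
{ISBN, LoanDate} is a candidate key since {ISBN, LoanDate}⁺ = {AuthorID, Branch, DueDate, ISBN, LoanDate, Shelf, Title} covers every attribute.
Any other superkey properly contains one of these, so there are no further candidate keys.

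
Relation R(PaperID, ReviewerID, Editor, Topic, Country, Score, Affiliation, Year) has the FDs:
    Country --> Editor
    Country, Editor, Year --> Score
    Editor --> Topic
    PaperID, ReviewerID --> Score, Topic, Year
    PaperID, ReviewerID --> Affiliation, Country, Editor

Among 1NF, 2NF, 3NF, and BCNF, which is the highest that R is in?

2NF

Candidate key: {PaperID, ReviewerID}. Prime attributes: {PaperID, ReviewerID}.
Country --> Editor breaks BCNF: {Country}⁺ = {Country, Editor, Topic}, so {Country} is not a superkey.
Because {Editor} is non-prime and the left side of Country --> Editor is not a superkey, the relation is not in 3NF.
No non-prime attribute depends on a proper subset of any candidate key, so 2NF holds.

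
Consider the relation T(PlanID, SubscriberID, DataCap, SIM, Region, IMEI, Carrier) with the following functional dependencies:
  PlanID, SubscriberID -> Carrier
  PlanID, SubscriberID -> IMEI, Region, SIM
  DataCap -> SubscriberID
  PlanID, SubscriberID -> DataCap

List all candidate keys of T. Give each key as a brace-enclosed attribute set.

{DataCap, PlanID}, {PlanID, SubscriberID}

{PlanID} never appears on the right of any FD, so every key must include it.
{DataCap, PlanID}⁺ = {Carrier, DataCap, IMEI, PlanID, Region, SIM, SubscriberID} — all of the relation — so {DataCap, PlanID} is a candidate key.
{PlanID, SubscriberID}⁺ = {Carrier, DataCap, IMEI, PlanID, Region, SIM, SubscriberID} — all of the relation — so {PlanID, SubscriberID} is a candidate key.
These are minimal and exhaustive — every other superkey contains one of them.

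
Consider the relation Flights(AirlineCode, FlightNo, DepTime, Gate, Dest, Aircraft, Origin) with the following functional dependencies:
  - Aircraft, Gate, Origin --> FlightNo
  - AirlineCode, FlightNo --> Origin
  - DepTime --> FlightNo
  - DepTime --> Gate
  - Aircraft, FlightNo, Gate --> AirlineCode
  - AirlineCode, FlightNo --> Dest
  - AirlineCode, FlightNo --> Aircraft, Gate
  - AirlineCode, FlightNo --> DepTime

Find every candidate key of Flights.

{Aircraft, DepTime} is a candidate key since {Aircraft, DepTime}⁺ = {Aircraft, AirlineCode, DepTime, Dest, FlightNo, Gate, Origin} covers every attribute.
{AirlineCode, DepTime} is a candidate key since {AirlineCode, DepTime}⁺ = {Aircraft, AirlineCode, DepTime, Dest, FlightNo, Gate, Origin} covers every attribute.
{AirlineCode, FlightNo} is a candidate key since {AirlineCode, FlightNo}⁺ = {Aircraft, AirlineCode, DepTime, Dest, FlightNo, Gate, Origin} covers every attribute.
{Aircraft, FlightNo, Gate} is a candidate key since {Aircraft, FlightNo, Gate}⁺ = {Aircraft, AirlineCode, DepTime, Dest, FlightNo, Gate, Origin} covers every attribute.
{Aircraft, Gate, Origin} is a candidate key since {Aircraft, Gate, Origin}⁺ = {Aircraft, AirlineCode, DepTime, Dest, FlightNo, Gate, Origin} covers every attribute.
These are minimal and exhaustive — every other superkey contains one of them.

{Aircraft, DepTime}, {Aircraft, FlightNo, Gate}, {Aircraft, Gate, Origin}, {AirlineCode, DepTime}, {AirlineCode, FlightNo}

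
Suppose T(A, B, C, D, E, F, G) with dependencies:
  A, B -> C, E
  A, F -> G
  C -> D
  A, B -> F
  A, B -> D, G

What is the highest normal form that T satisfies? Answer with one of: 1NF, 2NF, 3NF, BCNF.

Candidate key: {A, B}. Prime attributes: {A, B}.
A, F -> G breaks BCNF: {A, F}⁺ = {A, F, G}, so {A, F} is not a superkey.
A, F -> G determines the non-prime attribute {G} from a non-superkey — 3NF is violated.
No proper subset of a key has a non-prime attribute in its closure, so there is no partial dependency; 2NF holds.

2NF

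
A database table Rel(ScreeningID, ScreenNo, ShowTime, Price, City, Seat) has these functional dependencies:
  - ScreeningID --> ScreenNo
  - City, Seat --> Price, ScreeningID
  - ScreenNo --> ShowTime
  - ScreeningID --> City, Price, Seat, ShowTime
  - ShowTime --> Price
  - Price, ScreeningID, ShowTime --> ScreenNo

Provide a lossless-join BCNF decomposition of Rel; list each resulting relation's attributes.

Candidate keys of the original relation: {City, Seat}, {ScreeningID}.
Within {City, Price, ScreenNo, ScreeningID, Seat, ShowTime}: {ScreenNo}⁺ ∩ {City, Price, ScreenNo, ScreeningID, Seat, ShowTime} = {Price, ScreenNo, ShowTime}, not the whole set, so ScreenNo --> Price, ShowTime violates BCNF; decompose into {Price, ScreenNo, ShowTime} and {City, ScreenNo, ScreeningID, Seat}.
Within {Price, ScreenNo, ShowTime}: {ShowTime}⁺ ∩ {Price, ScreenNo, ShowTime} = {Price, ShowTime}, not the whole set, so ShowTime --> Price violates BCNF; decompose into {Price, ShowTime} and {ScreenNo, ShowTime}.
{Price, ShowTime}: every determinant is a superkey — BCNF.
{ScreenNo, ShowTime}: every determinant is a superkey — BCNF.
{City, ScreenNo, ScreeningID, Seat}: every determinant is a superkey — BCNF.

{City, ScreenNo, ScreeningID, Seat}; {Price, ShowTime}; {ScreenNo, ShowTime}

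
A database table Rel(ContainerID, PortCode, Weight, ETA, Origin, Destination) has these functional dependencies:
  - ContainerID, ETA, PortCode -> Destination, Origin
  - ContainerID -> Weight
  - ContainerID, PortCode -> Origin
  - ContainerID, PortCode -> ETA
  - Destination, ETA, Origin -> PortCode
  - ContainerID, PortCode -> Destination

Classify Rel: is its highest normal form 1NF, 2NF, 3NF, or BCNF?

Candidate keys: {ContainerID, Destination, ETA, Origin}, {ContainerID, PortCode}. Prime attributes: {ContainerID, Destination, ETA, Origin, PortCode}.
For ContainerID -> Weight we have {ContainerID}⁺ = {ContainerID, Weight}; {ContainerID} is not a superkey, so BCNF fails.
ContainerID -> Weight has non-prime {Weight} on the right and a non-superkey on the left, so 3NF fails.
{ContainerID} is a proper subset of the key {ContainerID, PortCode}, and {ContainerID}⁺ contains the non-prime attribute {Weight} — a partial dependency, so 2NF is violated.

1NF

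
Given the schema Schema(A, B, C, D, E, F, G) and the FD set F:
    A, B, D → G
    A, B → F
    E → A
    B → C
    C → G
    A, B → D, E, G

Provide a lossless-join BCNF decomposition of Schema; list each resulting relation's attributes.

{A, E}; {B, C}; {B, D, E, F}; {C, G}

Candidate keys of the original relation: {A, B}, {B, E}.
Within {A, B, C, D, E, F, G}: {E}⁺ ∩ {A, B, C, D, E, F, G} = {A, E}, not the whole set, so E → A violates BCNF; decompose into {A, E} and {B, C, D, E, F, G}.
{A, E} is in BCNF.
Within {B, C, D, E, F, G}: {B}⁺ ∩ {B, C, D, E, F, G} = {B, C, G}, not the whole set, so B → C, G violates BCNF; decompose into {B, C, G} and {B, D, E, F}.
Within {B, C, G}: {C}⁺ ∩ {B, C, G} = {C, G}, not the whole set, so C → G violates BCNF; decompose into {C, G} and {B, C}.
{C, G} is in BCNF.
{B, C} is in BCNF.
{B, D, E, F} is in BCNF.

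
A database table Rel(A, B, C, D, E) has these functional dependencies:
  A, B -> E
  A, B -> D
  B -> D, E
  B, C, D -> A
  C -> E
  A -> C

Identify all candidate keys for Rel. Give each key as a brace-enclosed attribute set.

{A, B}, {B, C}

{B} never appears on the right of any FD, so every key must include it.
{A, B}⁺ = {A, B, C, D, E}, which is every attribute, so {A, B} is a candidate key.
{B, C}⁺ = {A, B, C, D, E}, which is every attribute, so {B, C} is a candidate key.
These are minimal and exhaustive — every other superkey contains one of them.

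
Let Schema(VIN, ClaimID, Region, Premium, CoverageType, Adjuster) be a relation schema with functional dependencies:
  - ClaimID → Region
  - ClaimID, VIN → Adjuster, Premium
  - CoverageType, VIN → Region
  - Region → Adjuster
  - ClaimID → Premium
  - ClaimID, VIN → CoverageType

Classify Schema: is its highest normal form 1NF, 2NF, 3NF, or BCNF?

1NF

Candidate key: {ClaimID, VIN}. Prime attributes: {ClaimID, VIN}.
For ClaimID → Region we have {ClaimID}⁺ = {Adjuster, ClaimID, Premium, Region}; {ClaimID} is not a superkey, so BCNF fails.
ClaimID → Region has non-prime {Region} on the right and a non-superkey on the left, so 3NF fails.
The proper key subset {ClaimID} of {ClaimID, VIN} determines non-prime {Adjuster, Premium, Region}, so the relation is not even in 2NF.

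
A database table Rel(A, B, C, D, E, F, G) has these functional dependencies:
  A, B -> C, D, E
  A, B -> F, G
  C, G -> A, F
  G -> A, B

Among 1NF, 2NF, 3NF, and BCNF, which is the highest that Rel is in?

BCNF

Candidate keys: {A, B}, {G}. Prime attributes: {A, B, G}.
The left-hand side of every FD is a superkey, so BCNF is satisfied.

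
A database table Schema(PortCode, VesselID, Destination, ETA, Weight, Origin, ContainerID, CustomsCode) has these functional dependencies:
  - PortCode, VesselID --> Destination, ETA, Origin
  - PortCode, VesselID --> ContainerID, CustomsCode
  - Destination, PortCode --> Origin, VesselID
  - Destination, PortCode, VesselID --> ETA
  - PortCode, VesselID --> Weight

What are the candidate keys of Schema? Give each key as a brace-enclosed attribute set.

Attributes never on any right-hand side: {PortCode} — every candidate key must contain it.
{Destination, PortCode}⁺ = {ContainerID, CustomsCode, Destination, ETA, Origin, PortCode, VesselID, Weight}, which is every attribute, so {Destination, PortCode} is a candidate key.
{PortCode, VesselID}⁺ = {ContainerID, CustomsCode, Destination, ETA, Origin, PortCode, VesselID, Weight}, which is every attribute, so {PortCode, VesselID} is a candidate key.
Any other superkey properly contains one of these, so there are no further candidate keys.

{Destination, PortCode}, {PortCode, VesselID}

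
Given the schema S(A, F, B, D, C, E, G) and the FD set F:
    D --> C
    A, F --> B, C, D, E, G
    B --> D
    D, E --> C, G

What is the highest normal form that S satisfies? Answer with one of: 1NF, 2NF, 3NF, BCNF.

2NF

Candidate key: {A, F}. Prime attributes: {A, F}.
D --> C: {D}⁺ = {C, D}, which is not all of the attributes, so the left side is not a superkey — BCNF is violated.
D --> C has non-prime {C} on the right and a non-superkey on the left, so 3NF fails.
No non-prime attribute depends on a proper subset of any candidate key, so 2NF holds.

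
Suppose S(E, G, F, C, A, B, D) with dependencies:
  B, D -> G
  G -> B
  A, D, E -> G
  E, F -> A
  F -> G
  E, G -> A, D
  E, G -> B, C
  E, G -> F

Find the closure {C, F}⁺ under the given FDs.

Start with {C, F}.
F -> G applies; add {G} → now {C, F, G}.
G -> B applies; add {B} → now {B, C, F, G}.
No further FD applies.

{B, C, F, G}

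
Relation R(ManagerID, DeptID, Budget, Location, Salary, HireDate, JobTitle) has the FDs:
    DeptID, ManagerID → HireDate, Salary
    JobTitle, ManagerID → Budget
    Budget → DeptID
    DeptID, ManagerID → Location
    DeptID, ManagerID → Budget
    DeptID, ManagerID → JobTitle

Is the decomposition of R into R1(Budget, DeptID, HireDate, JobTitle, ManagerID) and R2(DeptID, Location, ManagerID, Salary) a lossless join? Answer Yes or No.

Common attributes: {DeptID, ManagerID}; their closure is {Budget, DeptID, HireDate, JobTitle, Location, ManagerID, Salary}.
This includes all of R1, so the common attributes are a superkey of R1 — the join is lossless.

Yes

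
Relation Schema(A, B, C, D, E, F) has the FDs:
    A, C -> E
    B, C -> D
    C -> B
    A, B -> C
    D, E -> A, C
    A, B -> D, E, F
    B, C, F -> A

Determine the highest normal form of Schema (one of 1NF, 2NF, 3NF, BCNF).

3NF

Candidate keys: {A, B}, {A, C}, {C, E}, {C, F}, {D, E}. Prime attributes: {A, B, C, D, E, F}.
For B, C -> D we have {B, C}⁺ = {B, C, D}; {B, C} is not a superkey, so BCNF fails.
Its right-hand attributes {D} are all prime, as are those of every other non-superkey FD — the relation is in 3NF.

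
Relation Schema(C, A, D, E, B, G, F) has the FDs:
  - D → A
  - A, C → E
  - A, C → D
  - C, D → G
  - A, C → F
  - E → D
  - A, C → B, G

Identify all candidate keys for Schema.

No FD produces {C}, so it must be in every candidate key.
{A, C}⁺ = {A, B, C, D, E, F, G}, which is every attribute, so {A, C} is a candidate key.
{C, D}⁺ = {A, B, C, D, E, F, G}, which is every attribute, so {C, D} is a candidate key.
{C, E}⁺ = {A, B, C, D, E, F, G}, which is every attribute, so {C, E} is a candidate key.
These are minimal and exhaustive — every other superkey contains one of them.

{A, C}, {C, D}, {C, E}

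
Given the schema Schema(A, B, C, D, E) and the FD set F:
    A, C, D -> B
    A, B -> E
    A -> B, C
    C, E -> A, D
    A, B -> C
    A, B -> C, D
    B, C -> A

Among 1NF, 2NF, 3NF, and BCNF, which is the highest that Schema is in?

BCNF

Candidate keys: {A}, {B, C}, {C, E}. Prime attributes: {A, B, C, E}.
The left-hand side of every FD is a superkey, so BCNF is satisfied.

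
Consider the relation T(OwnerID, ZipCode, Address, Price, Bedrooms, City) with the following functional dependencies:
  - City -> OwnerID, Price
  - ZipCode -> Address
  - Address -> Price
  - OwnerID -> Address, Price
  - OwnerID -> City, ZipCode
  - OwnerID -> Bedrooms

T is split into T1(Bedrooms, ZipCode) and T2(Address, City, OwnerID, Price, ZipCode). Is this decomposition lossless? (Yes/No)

No

T1 ∩ T2 = {ZipCode}; its closure under F is {Address, Price, ZipCode}.
T1 ⊄ {Address, Price, ZipCode} and T2 ⊄ {Address, Price, ZipCode}, so the split is lossy.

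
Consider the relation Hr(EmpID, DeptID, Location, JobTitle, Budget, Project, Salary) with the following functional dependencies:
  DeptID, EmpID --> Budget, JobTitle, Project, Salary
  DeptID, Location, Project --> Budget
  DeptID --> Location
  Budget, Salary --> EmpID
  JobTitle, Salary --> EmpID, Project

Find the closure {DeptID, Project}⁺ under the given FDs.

Start with {DeptID, Project}.
DeptID --> Location applies; add {Location} → now {DeptID, Location, Project}.
DeptID, Location, Project --> Budget applies; add {Budget} → now {Budget, DeptID, Location, Project}.
No further FD applies.

{Budget, DeptID, Location, Project}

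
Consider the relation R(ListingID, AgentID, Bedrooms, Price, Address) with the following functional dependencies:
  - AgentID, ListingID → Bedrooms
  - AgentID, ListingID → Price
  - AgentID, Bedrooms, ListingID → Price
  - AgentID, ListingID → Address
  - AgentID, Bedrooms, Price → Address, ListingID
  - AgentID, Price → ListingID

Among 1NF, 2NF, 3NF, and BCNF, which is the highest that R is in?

Candidate keys: {AgentID, ListingID}, {AgentID, Price}. Prime attributes: {AgentID, ListingID, Price}.
Every FD has a superkey on the left, so the relation is in BCNF.

BCNF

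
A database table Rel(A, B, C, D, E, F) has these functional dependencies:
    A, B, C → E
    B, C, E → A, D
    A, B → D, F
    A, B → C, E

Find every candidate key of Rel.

{A, B}, {B, C, E}

No FD produces {B}, so it must be in every candidate key.
{A, B}⁺ = {A, B, C, D, E, F} — all of the relation — so {A, B} is a candidate key.
{B, C, E}⁺ = {A, B, C, D, E, F} — all of the relation — so {B, C, E} is a candidate key.
These are minimal and exhaustive — every other superkey contains one of them.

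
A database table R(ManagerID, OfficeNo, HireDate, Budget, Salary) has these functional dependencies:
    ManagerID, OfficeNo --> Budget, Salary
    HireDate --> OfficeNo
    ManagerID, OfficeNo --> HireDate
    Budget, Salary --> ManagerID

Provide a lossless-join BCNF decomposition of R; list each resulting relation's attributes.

Candidate keys of the original relation: {Budget, HireDate, Salary}, {Budget, OfficeNo, Salary}, {HireDate, ManagerID}, {ManagerID, OfficeNo}.
In {Budget, HireDate, ManagerID, OfficeNo, Salary}, {HireDate} is not a superkey ({HireDate}⁺ restricted to this set is {HireDate, OfficeNo}), so split on HireDate --> OfficeNo into {HireDate, OfficeNo} and {Budget, HireDate, ManagerID, Salary}.
{HireDate, OfficeNo} has no BCNF violation.
In {Budget, HireDate, ManagerID, Salary}, {Budget, Salary} is not a superkey ({Budget, Salary}⁺ restricted to this set is {Budget, ManagerID, Salary}), so split on Budget, Salary --> ManagerID into {Budget, ManagerID, Salary} and {Budget, HireDate, Salary}.
{Budget, ManagerID, Salary} has no BCNF violation.
{Budget, HireDate, Salary} has no BCNF violation.

{Budget, HireDate, Salary}; {Budget, ManagerID, Salary}; {HireDate, OfficeNo}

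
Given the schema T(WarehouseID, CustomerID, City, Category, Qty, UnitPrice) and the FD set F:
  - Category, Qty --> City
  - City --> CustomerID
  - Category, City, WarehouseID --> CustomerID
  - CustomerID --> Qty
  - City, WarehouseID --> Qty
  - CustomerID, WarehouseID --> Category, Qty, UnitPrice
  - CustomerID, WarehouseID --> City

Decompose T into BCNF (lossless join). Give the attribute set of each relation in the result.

{Category, City}; {Category, Qty, UnitPrice, WarehouseID}; {City, CustomerID}; {CustomerID, Qty}

Candidate keys of the original relation: {Category, Qty, WarehouseID}, {City, WarehouseID}, {CustomerID, WarehouseID}.
{Category, City, CustomerID, Qty, UnitPrice, WarehouseID}: {Category, Qty} determines {Category, City, CustomerID, Qty} here but is not a superkey — split on Category, Qty --> City, CustomerID, giving {Category, City, CustomerID, Qty} and {Category, Qty, UnitPrice, WarehouseID}.
{Category, City, CustomerID, Qty}: {City} determines {City, CustomerID, Qty} here but is not a superkey — split on City --> CustomerID, Qty, giving {City, CustomerID, Qty} and {Category, City}.
{City, CustomerID, Qty}: {CustomerID} determines {CustomerID, Qty} here but is not a superkey — split on CustomerID --> Qty, giving {CustomerID, Qty} and {City, CustomerID}.
{CustomerID, Qty} is in BCNF.
{City, CustomerID} is in BCNF.
{Category, City} is in BCNF.
{Category, Qty, UnitPrice, WarehouseID} is in BCNF.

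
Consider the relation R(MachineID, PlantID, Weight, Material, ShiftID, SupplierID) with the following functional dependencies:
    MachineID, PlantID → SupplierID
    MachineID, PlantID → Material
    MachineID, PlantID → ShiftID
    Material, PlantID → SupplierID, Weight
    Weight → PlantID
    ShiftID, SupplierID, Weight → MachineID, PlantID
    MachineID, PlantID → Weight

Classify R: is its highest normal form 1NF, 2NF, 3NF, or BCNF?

Candidate keys: {MachineID, PlantID}, {MachineID, Weight}, {Material, PlantID, ShiftID}, {Material, ShiftID, Weight}, {ShiftID, SupplierID, Weight}. Prime attributes: {MachineID, Material, PlantID, ShiftID, SupplierID, Weight}.
Material, PlantID → SupplierID, Weight breaks BCNF: {Material, PlantID}⁺ = {Material, PlantID, SupplierID, Weight}, so {Material, PlantID} is not a superkey.
But every attribute on its right side ({SupplierID, Weight}) is prime, and the same holds for every other non-superkey FD, so 3NF still holds.

3NF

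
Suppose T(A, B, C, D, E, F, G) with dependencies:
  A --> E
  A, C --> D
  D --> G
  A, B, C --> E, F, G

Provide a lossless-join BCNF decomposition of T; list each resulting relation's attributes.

Candidate key of the original relation: {A, B, C}.
Within {A, B, C, D, E, F, G}: {A}⁺ ∩ {A, B, C, D, E, F, G} = {A, E}, not the whole set, so A --> E violates BCNF; decompose into {A, E} and {A, B, C, D, F, G}.
{A, E}: every determinant is a superkey — BCNF.
Within {A, B, C, D, F, G}: {A, C}⁺ ∩ {A, B, C, D, F, G} = {A, C, D, G}, not the whole set, so A, C --> D, G violates BCNF; decompose into {A, C, D, G} and {A, B, C, F}.
Within {A, C, D, G}: {D}⁺ ∩ {A, C, D, G} = {D, G}, not the whole set, so D --> G violates BCNF; decompose into {D, G} and {A, C, D}.
{D, G}: every determinant is a superkey — BCNF.
{A, C, D}: every determinant is a superkey — BCNF.
{A, B, C, F}: every determinant is a superkey — BCNF.

{A, B, C, F}; {A, C, D}; {A, E}; {D, G}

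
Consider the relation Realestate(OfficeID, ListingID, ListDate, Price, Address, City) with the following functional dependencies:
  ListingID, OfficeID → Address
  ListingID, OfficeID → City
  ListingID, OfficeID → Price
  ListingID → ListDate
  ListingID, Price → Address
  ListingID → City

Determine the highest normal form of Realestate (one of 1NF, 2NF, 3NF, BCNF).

Candidate key: {ListingID, OfficeID}. Prime attributes: {ListingID, OfficeID}.
ListingID → ListDate breaks BCNF: {ListingID}⁺ = {City, ListDate, ListingID}, so {ListingID} is not a superkey.
ListingID → ListDate has non-prime {ListDate} on the right and a non-superkey on the left, so 3NF fails.
The proper key subset {ListingID} of {ListingID, OfficeID} determines non-prime {City, ListDate}, so the relation is not even in 2NF.

1NF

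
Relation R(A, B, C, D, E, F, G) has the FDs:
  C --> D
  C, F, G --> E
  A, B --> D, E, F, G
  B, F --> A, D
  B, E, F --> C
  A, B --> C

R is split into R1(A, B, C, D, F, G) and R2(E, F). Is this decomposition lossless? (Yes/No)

No

Common attributes: {F}; their closure is {F}.
The closure covers neither R1 nor R2 entirely; the join is not lossless.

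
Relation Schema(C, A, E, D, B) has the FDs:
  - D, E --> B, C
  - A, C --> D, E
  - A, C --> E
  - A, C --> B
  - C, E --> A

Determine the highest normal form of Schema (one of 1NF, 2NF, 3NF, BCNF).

BCNF

Candidate keys: {A, C}, {C, E}, {D, E}. Prime attributes: {A, C, D, E}.
Every FD has a superkey on the left, so the relation is in BCNF.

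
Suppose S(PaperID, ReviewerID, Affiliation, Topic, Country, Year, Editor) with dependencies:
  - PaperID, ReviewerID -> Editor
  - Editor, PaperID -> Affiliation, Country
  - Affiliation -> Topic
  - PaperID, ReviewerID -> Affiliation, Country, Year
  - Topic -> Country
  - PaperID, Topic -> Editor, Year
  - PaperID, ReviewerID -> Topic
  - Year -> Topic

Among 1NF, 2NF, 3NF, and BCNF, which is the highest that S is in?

2NF

Candidate key: {PaperID, ReviewerID}. Prime attributes: {PaperID, ReviewerID}.
Editor, PaperID -> Affiliation, Country: {Editor, PaperID}⁺ = {Affiliation, Country, Editor, PaperID, Topic, Year}, which is not all of the attributes, so the left side is not a superkey — BCNF is violated.
Editor, PaperID -> Affiliation, Country has non-prime {Affiliation, Country} on the right and a non-superkey on the left, so 3NF fails.
No proper subset of a key has a non-prime attribute in its closure, so there is no partial dependency; 2NF holds.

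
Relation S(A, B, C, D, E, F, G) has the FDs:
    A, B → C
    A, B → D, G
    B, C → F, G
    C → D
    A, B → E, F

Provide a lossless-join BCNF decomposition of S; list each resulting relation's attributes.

{A, B, C, E}; {B, C, F, G}; {C, D}

Candidate key of the original relation: {A, B}.
Within {A, B, C, D, E, F, G}: {B, C}⁺ ∩ {A, B, C, D, E, F, G} = {B, C, D, F, G}, not the whole set, so B, C → D, F, G violates BCNF; decompose into {B, C, D, F, G} and {A, B, C, E}.
Within {B, C, D, F, G}: {C}⁺ ∩ {B, C, D, F, G} = {C, D}, not the whole set, so C → D violates BCNF; decompose into {C, D} and {B, C, F, G}.
{C, D} has no BCNF violation.
{B, C, F, G} has no BCNF violation.
{A, B, C, E} has no BCNF violation.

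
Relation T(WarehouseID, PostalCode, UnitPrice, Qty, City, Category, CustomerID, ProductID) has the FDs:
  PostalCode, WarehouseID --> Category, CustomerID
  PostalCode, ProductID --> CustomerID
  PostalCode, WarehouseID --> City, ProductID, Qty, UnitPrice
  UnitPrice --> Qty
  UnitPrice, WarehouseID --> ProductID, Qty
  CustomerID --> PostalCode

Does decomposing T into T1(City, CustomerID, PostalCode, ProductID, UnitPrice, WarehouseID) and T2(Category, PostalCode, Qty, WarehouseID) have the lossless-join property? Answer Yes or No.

Common attributes: {PostalCode, WarehouseID}; their closure is {Category, City, CustomerID, PostalCode, ProductID, Qty, UnitPrice, WarehouseID}.
This includes all of T1, so the common attributes are a superkey of T1 — the join is lossless.

Yes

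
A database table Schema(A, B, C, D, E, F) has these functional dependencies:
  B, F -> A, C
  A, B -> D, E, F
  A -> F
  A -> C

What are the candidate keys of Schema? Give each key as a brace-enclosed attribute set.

No FD produces {B}, so it must be in every candidate key.
{A, B}⁺ = {A, B, C, D, E, F}, which is every attribute, so {A, B} is a candidate key.
{B, F}⁺ = {A, B, C, D, E, F}, which is every attribute, so {B, F} is a candidate key.
No proper subset of any of these is a key, and no other minimal superkey exists.

{A, B}, {B, F}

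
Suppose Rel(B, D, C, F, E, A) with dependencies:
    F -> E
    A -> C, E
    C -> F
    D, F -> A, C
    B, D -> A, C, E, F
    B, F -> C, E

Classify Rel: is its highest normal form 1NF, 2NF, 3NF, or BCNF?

2NF

Candidate key: {B, D}. Prime attributes: {B, D}.
F -> E: {F}⁺ = {E, F}, which is not all of the attributes, so the left side is not a superkey — BCNF is violated.
Because {E} is non-prime and the left side of F -> E is not a superkey, the relation is not in 3NF.
No non-prime attribute depends on a proper subset of any candidate key, so 2NF holds.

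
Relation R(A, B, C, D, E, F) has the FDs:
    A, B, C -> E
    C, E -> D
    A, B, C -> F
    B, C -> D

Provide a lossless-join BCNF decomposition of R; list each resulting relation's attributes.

{A, B, C, E, F}; {C, D, E}

Candidate key of the original relation: {A, B, C}.
{A, B, C, D, E, F}: {C, E} determines {C, D, E} here but is not a superkey — split on C, E -> D, giving {C, D, E} and {A, B, C, E, F}.
{C, D, E} has no BCNF violation.
{A, B, C, E, F} has no BCNF violation.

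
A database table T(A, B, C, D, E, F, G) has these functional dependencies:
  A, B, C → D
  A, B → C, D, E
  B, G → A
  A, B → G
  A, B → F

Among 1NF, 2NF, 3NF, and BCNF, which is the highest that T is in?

Candidate keys: {A, B}, {B, G}. Prime attributes: {A, B, G}.
The left-hand side of every FD is a superkey, so BCNF is satisfied.

BCNF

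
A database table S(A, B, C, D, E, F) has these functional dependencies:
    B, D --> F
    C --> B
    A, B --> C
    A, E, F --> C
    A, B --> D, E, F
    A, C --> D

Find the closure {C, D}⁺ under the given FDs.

{B, C, D, F}

Start with {C, D}.
C --> B applies; add {B} → now {B, C, D}.
B, D --> F applies; add {F} → now {B, C, D, F}.
No further FD applies.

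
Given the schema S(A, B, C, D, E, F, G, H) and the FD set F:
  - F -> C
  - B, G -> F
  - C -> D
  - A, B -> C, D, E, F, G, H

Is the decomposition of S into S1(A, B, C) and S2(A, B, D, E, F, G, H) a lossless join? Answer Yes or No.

S1 ∩ S2 = {A, B}; its closure under F is {A, B, C, D, E, F, G, H}.
Since S1 ⊆ {A, B, C, D, E, F, G, H}, the intersection is a superkey of S1; the decomposition is lossless.

Yes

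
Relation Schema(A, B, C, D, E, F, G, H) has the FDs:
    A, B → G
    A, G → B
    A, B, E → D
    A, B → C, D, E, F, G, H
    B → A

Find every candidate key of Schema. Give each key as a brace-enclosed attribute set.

{A, G}, {B}

{B} is a candidate key since {B}⁺ = {A, B, C, D, E, F, G, H} covers every attribute.
{A, G} is a candidate key since {A, G}⁺ = {A, B, C, D, E, F, G, H} covers every attribute.
Any other superkey properly contains one of these, so there are no further candidate keys.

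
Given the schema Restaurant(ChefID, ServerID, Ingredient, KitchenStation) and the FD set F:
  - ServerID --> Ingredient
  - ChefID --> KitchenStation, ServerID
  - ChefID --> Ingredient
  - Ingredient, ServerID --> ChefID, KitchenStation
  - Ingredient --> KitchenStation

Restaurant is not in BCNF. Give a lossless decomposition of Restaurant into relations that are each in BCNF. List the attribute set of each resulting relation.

Candidate keys of the original relation: {ChefID}, {ServerID}.
Within {ChefID, Ingredient, KitchenStation, ServerID}: {Ingredient}⁺ ∩ {ChefID, Ingredient, KitchenStation, ServerID} = {Ingredient, KitchenStation}, not the whole set, so Ingredient --> KitchenStation violates BCNF; decompose into {Ingredient, KitchenStation} and {ChefID, Ingredient, ServerID}.
{Ingredient, KitchenStation} has no BCNF violation.
{ChefID, Ingredient, ServerID} has no BCNF violation.

{ChefID, Ingredient, ServerID}; {Ingredient, KitchenStation}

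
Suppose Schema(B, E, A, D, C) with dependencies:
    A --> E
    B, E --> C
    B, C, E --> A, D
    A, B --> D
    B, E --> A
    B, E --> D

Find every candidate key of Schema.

No FD produces {B}, so it must be in every candidate key.
{A, B} is a candidate key since {A, B}⁺ = {A, B, C, D, E} covers every attribute.
{B, E} is a candidate key since {B, E}⁺ = {A, B, C, D, E} covers every attribute.
Any other superkey properly contains one of these, so there are no further candidate keys.

{A, B}, {B, E}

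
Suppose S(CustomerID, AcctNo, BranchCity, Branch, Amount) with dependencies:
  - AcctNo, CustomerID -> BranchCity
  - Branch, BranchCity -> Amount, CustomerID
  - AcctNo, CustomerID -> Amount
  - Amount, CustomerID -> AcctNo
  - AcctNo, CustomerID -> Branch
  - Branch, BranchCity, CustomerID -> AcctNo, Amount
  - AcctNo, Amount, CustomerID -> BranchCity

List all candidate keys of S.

{AcctNo, CustomerID}⁺ = {AcctNo, Amount, Branch, BranchCity, CustomerID} — all of the relation — so {AcctNo, CustomerID} is a candidate key.
{Amount, CustomerID}⁺ = {AcctNo, Amount, Branch, BranchCity, CustomerID} — all of the relation — so {Amount, CustomerID} is a candidate key.
{Branch, BranchCity}⁺ = {AcctNo, Amount, Branch, BranchCity, CustomerID} — all of the relation — so {Branch, BranchCity} is a candidate key.
No proper subset of any of these is a key, and no other minimal superkey exists.

{AcctNo, CustomerID}, {Amount, CustomerID}, {Branch, BranchCity}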